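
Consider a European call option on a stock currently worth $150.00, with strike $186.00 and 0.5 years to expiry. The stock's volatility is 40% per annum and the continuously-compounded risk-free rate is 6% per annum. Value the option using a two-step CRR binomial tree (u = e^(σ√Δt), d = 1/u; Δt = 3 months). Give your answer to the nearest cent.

$8.72

CRR parameters: u = e^(σ√Δt) = e^(0.4·√0.25) = 1.2214, d = 1/u = 0.8187
Per-period rate: rΔt = 0.06·0.25 = 0.015, so R = e^0.015 = 1.0151
Risk-neutral probability p = (e^0.015 − 0.8187)/(1.2214 − 0.8187) = 0.1964/0.4027 = 0.4877
Terminal stock prices: S_uu = 223.8, S_ud = 150, S_dd = 100.5
Terminal payoffs (S − K): max(37.77, 0) = 37.77, max(-36, 0) = 0, max(-85.45, 0) = 0
Node u (S = 183.2): V_u = e^(−0.015)·[0.4877·37.7737 + 0.5123·0.0000] = 18.1479
Node d (S = 122.8): V_d = e^(−0.015)·[0.4877·0.0000 + 0.5123·0.0000] = 0.0000
Node 0 (S = 150): V_0 = e^(−0.015)·[0.4877·18.1479 + 0.5123·0.0000] = 8.7189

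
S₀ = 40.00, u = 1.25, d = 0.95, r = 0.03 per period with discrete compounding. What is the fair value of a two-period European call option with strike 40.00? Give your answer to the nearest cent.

Risk-neutral probability p = (1 + 0.03 − 0.95)/(1.25 − 0.95) = 0.0800/0.3000 = 0.2667
Terminal stock prices: S_uu = 62.5, S_ud = 47.5, S_dd = 36.1
Terminal payoffs (S − K): max(22.5, 0) = 22.5, max(7.5, 0) = 7.5, max(-3.9, 0) = 0
Node u (S = 50): V_u = 1/1.03·[0.2667·22.5000 + 0.7333·7.5000] = 11.1650
Node d (S = 38): V_d = 1/1.03·[0.2667·7.5000 + 0.7333·0.0000] = 1.9417
Node 0 (S = 40): V_0 = 1/1.03·[0.2667·11.1650 + 0.7333·1.9417] = 4.2731

4.27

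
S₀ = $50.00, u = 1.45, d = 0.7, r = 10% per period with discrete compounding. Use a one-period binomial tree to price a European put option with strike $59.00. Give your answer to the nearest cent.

$10.18

Risk-neutral probability p = (1 + 0.1 − 0.7)/(1.45 − 0.7) = 0.4000/0.7500 = 0.5333
Terminal stock prices: S_u = 72.5, S_d = 35
Terminal payoffs (K − S): max(-13.5, 0) = 0, max(24, 0) = 24
Node 0 (S = 50): V_0 = 1/1.1·[0.5333·0.0000 + 0.4667·24.0000] = 10.1818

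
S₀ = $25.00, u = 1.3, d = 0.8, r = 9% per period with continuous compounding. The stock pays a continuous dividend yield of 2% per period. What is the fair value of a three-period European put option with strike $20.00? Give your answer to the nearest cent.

$0.52

Per-period risk-free factor R = e^0.09 = 1.0942; dividend-adjusted growth = e^(0.09−0.02) = 1.0725.
Risk-neutral probability p = (1.0725 − 0.8)/(1.3 − 0.8) = 0.2725/0.5000 = 0.5450
Terminal stock prices: S_uuu = 54.93, S_uud = 33.8, S_udd = 20.8, S_ddd = 12.8
Terminal payoffs (K − S): max(-34.93, 0) = 0, max(-13.8, 0) = 0, max(-0.8, 0) = 0, max(7.2, 0) = 7.2
Node uu (S = 42.25): V_uu = e^(−0.09)·[0.5450·0.0000 + 0.4550·0.0000] = 0.0000
Node ud (S = 26): V_ud = e^(−0.09)·[0.5450·0.0000 + 0.4550·0.0000] = 0.0000
Node dd (S = 16): V_dd = e^(−0.09)·[0.5450·0.0000 + 0.4550·7.2000] = 2.9939
Node u (S = 32.5): V_u = e^(−0.09)·[0.5450·0.0000 + 0.4550·0.0000] = 0.0000
Node d (S = 20): V_d = e^(−0.09)·[0.5450·0.0000 + 0.4550·2.9939] = 1.2449
Node 0 (S = 25): V_0 = e^(−0.09)·[0.5450·0.0000 + 0.4550·1.2449] = 0.5177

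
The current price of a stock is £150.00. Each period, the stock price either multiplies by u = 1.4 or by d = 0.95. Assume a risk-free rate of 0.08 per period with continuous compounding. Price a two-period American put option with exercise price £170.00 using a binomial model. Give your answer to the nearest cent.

£20.00

Risk-neutral probability p = (e^0.08 − 0.95)/(1.4 − 0.95) = 0.1333/0.4500 = 0.2962
Terminal stock prices: S_uu = 294, S_ud = 199.5, S_dd = 135.4
Terminal payoffs (K − S): max(-124, 0) = 0, max(-29.5, 0) = 0, max(34.62, 0) = 34.62
Node u (S = 210): continuation = e^(−0.08)·[0.2962·0.0000 + 0.7038·0.0000] = 0.0000; exercise value = 0.0000 ≤ continuation, so V_u = 0.0000
Node d (S = 142.5): continuation = e^(−0.08)·[0.2962·0.0000 + 0.7038·34.6250] = 22.4957; exercise value = 27.5000 > continuation, so V_d = 27.5000 (exercise)
Node 0 (S = 150): continuation = e^(−0.08)·[0.2962·0.0000 + 0.7038·27.5000] = 17.8666; exercise value = 20.0000 > continuation, so V_0 = 20.0000 (exercise)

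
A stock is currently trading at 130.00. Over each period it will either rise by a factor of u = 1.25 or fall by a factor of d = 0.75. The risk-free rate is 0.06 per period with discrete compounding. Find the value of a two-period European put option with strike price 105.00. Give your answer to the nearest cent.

Risk-neutral probability p = (1 + 0.06 − 0.75)/(1.25 − 0.75) = 0.3100/0.5000 = 0.6200
Terminal stock prices: S_uu = 203.1, S_ud = 121.9, S_dd = 73.12
Terminal payoffs (K − S): max(-98.12, 0) = 0, max(-16.88, 0) = 0, max(31.88, 0) = 31.88
Node u (S = 162.5): V_u = 1/1.06·[0.6200·0.0000 + 0.3800·0.0000] = 0.0000
Node d (S = 97.5): V_d = 1/1.06·[0.6200·0.0000 + 0.3800·31.8750] = 11.4269
Node 0 (S = 130): V_0 = 1/1.06·[0.6200·0.0000 + 0.3800·11.4269] = 4.0964

4.10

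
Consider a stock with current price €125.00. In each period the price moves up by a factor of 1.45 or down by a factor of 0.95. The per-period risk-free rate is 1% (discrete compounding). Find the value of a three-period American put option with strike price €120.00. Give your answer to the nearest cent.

Risk-neutral probability p = (1 + 0.01 − 0.95)/(1.45 − 0.95) = 0.0600/0.5000 = 0.1200
Terminal stock prices: S_uuu = 381.1, S_uud = 249.7, S_udd = 163.6, S_ddd = 107.2
Terminal payoffs (K − S): max(-261.1, 0) = 0, max(-129.7, 0) = 0, max(-43.58, 0) = 0, max(12.83, 0) = 12.83
Node uu (S = 262.8): continuation = 1/1.01·[0.1200·0.0000 + 0.8800·0.0000] = 0.0000; exercise value = 0.0000 ≤ continuation, so V_uu = 0.0000
Node ud (S = 172.2): continuation = 1/1.01·[0.1200·0.0000 + 0.8800·0.0000] = 0.0000; exercise value = 0.0000 ≤ continuation, so V_ud = 0.0000
Node dd (S = 112.8): continuation = 1/1.01·[0.1200·0.0000 + 0.8800·12.8281] = 11.1770; exercise value = 7.1875 ≤ continuation, so V_dd = 11.1770
Node u (S = 181.2): continuation = 1/1.01·[0.1200·0.0000 + 0.8800·0.0000] = 0.0000; exercise value = 0.0000 ≤ continuation, so V_u = 0.0000
Node d (S = 118.8): continuation = 1/1.01·[0.1200·0.0000 + 0.8800·11.1770] = 9.7384; exercise value = 1.2500 ≤ continuation, so V_d = 9.7384
Node 0 (S = 125): continuation = 1/1.01·[0.1200·0.0000 + 0.8800·9.7384] = 8.4849; exercise value = 0.0000 ≤ continuation, so V_0 = 8.4849

€8.48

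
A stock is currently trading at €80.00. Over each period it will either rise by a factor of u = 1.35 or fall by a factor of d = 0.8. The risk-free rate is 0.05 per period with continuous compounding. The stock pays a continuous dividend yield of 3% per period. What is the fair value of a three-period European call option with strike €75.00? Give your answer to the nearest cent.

Per-period risk-free factor R = e^0.05 = 1.0513; dividend-adjusted growth = e^(0.05−0.03) = 1.0202.
Risk-neutral probability p = (1.0202 − 0.8)/(1.35 − 0.8) = 0.2202/0.5500 = 0.4004
Terminal stock prices: S_uuu = 196.8, S_uud = 116.6, S_udd = 69.12, S_ddd = 40.96
Terminal payoffs (S − K): max(121.8, 0) = 121.8, max(41.64, 0) = 41.64, max(-5.88, 0) = 0, max(-34.04, 0) = 0
Node uu (S = 145.8): V_uu = e^(−0.05)·[0.4004·121.8300 + 0.5996·41.6400] = 70.1488
Node ud (S = 86.4): V_ud = e^(−0.05)·[0.4004·41.6400 + 0.5996·0.0000] = 15.8582
Node dd (S = 51.2): V_dd = e^(−0.05)·[0.4004·0.0000 + 0.5996·0.0000] = 0.0000
Node u (S = 108): V_u = e^(−0.05)·[0.4004·70.1488 + 0.5996·15.8582] = 35.7608
Node d (S = 64): V_d = e^(−0.05)·[0.4004·15.8582 + 0.5996·0.0000] = 6.0394
Node 0 (S = 80): V_0 = e^(−0.05)·[0.4004·35.7608 + 0.5996·6.0394] = 17.0640

€17.06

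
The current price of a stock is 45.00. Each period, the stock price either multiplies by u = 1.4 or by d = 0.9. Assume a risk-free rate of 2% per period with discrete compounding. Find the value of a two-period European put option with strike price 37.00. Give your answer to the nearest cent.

Risk-neutral probability p = (1 + 0.02 − 0.9)/(1.4 − 0.9) = 0.1200/0.5000 = 0.2400
Terminal stock prices: S_uu = 88.2, S_ud = 56.7, S_dd = 36.45
Terminal payoffs (K − S): max(-51.2, 0) = 0, max(-19.7, 0) = 0, max(0.55, 0) = 0.55
Node u (S = 63): V_u = 1/1.02·[0.2400·0.0000 + 0.7600·0.0000] = 0.0000
Node d (S = 40.5): V_d = 1/1.02·[0.2400·0.0000 + 0.7600·0.5500] = 0.4098
Node 0 (S = 45): V_0 = 1/1.02·[0.2400·0.0000 + 0.7600·0.4098] = 0.3053

0.31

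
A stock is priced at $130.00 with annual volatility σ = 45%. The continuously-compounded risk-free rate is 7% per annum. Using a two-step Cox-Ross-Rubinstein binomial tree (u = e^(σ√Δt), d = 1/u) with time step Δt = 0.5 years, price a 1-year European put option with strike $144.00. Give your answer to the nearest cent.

$25.75

CRR parameters: u = e^(σ√Δt) = e^(0.45·√0.5) = 1.3746, d = 1/u = 0.7275
Per-period rate: rΔt = 0.07·0.5 = 0.035, so R = e^0.035 = 1.0356
Risk-neutral probability p = (e^0.035 − 0.7275)/(1.3746 − 0.7275) = 0.3082/0.6472 = 0.4762
Terminal stock prices: S_uu = 245.7, S_ud = 130, S_dd = 68.8
Terminal payoffs (K − S): max(-101.7, 0) = 0, max(14, 0) = 14, max(75.2, 0) = 75.2
Node u (S = 178.7): V_u = e^(−0.035)·[0.4762·0.0000 + 0.5238·14.0000] = 7.0816
Node d (S = 94.57): V_d = e^(−0.035)·[0.4762·14.0000 + 0.5238·75.2045] = 44.4775
Node 0 (S = 130): V_0 = e^(−0.035)·[0.4762·7.0816 + 0.5238·44.4775] = 25.7540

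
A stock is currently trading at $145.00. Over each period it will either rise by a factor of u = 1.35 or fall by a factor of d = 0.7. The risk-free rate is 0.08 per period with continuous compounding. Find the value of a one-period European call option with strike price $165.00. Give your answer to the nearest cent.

$16.74

Risk-neutral probability p = (e^0.08 − 0.7)/(1.35 − 0.7) = 0.3833/0.6500 = 0.5897
Terminal stock prices: S_u = 195.8, S_d = 101.5
Terminal payoffs (S − K): max(30.75, 0) = 30.75, max(-63.5, 0) = 0
Node 0 (S = 145): V_0 = e^(−0.08)·[0.5897·30.7500 + 0.4103·0.0000] = 16.7383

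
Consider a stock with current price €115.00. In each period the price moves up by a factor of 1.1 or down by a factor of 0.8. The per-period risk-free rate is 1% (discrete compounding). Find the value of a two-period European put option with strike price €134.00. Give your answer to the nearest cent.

€18.83

Risk-neutral probability p = (1 + 0.01 − 0.8)/(1.1 − 0.8) = 0.2100/0.3000 = 0.7000
Terminal stock prices: S_uu = 139.2, S_ud = 101.2, S_dd = 73.6
Terminal payoffs (K − S): max(-5.15, 0) = 0, max(32.8, 0) = 32.8, max(60.4, 0) = 60.4
Node u (S = 126.5): V_u = 1/1.01·[0.7000·0.0000 + 0.3000·32.8000] = 9.7426
Node d (S = 92): V_d = 1/1.01·[0.7000·32.8000 + 0.3000·60.4000] = 40.6733
Node 0 (S = 115): V_0 = 1/1.01·[0.7000·9.7426 + 0.3000·40.6733] = 18.8334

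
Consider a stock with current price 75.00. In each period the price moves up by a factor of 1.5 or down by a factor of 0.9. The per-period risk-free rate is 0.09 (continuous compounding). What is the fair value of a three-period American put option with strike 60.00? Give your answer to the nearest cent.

1.26

Risk-neutral probability p = (e^0.09 − 0.9)/(1.5 − 0.9) = 0.1942/0.6000 = 0.3236
Terminal stock prices: S_uuu = 253.1, S_uud = 151.9, S_udd = 91.12, S_ddd = 54.68
Terminal payoffs (K − S): max(-193.1, 0) = 0, max(-91.88, 0) = 0, max(-31.12, 0) = 0, max(5.325, 0) = 5.325
Node uu (S = 168.8): continuation = e^(−0.09)·[0.3236·0.0000 + 0.6764·0.0000] = 0.0000; exercise value = 0.0000 ≤ continuation, so V_uu = 0.0000
Node ud (S = 101.2): continuation = e^(−0.09)·[0.3236·0.0000 + 0.6764·0.0000] = 0.0000; exercise value = 0.0000 ≤ continuation, so V_ud = 0.0000
Node dd (S = 60.75): continuation = e^(−0.09)·[0.3236·0.0000 + 0.6764·5.3250] = 3.2917; exercise value = 0.0000 ≤ continuation, so V_dd = 3.2917
Node u (S = 112.5): continuation = e^(−0.09)·[0.3236·0.0000 + 0.6764·0.0000] = 0.0000; exercise value = 0.0000 ≤ continuation, so V_u = 0.0000
Node d (S = 67.5): continuation = e^(−0.09)·[0.3236·0.0000 + 0.6764·3.2917] = 2.0348; exercise value = 0.0000 ≤ continuation, so V_d = 2.0348
Node 0 (S = 75): continuation = e^(−0.09)·[0.3236·0.0000 + 0.6764·2.0348] = 1.2578; exercise value = 0.0000 ≤ continuation, so V_0 = 1.2578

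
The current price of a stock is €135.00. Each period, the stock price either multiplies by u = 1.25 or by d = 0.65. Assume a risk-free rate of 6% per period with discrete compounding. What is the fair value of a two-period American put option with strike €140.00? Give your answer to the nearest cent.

Risk-neutral probability p = (1 + 0.06 − 0.65)/(1.25 − 0.65) = 0.4100/0.6000 = 0.6833
Terminal stock prices: S_uu = 210.9, S_ud = 109.7, S_dd = 57.04
Terminal payoffs (K − S): max(-70.94, 0) = 0, max(30.31, 0) = 30.31, max(82.96, 0) = 82.96
Node u (S = 168.8): continuation = 1/1.06·[0.6833·0.0000 + 0.3167·30.3125] = 9.0556; exercise value = 0.0000 ≤ continuation, so V_u = 9.0556
Node d (S = 87.75): continuation = 1/1.06·[0.6833·30.3125 + 0.3167·82.9625] = 44.3255; exercise value = 52.2500 > continuation, so V_d = 52.2500 (exercise)
Node 0 (S = 135): continuation = 1/1.06·[0.6833·9.0556 + 0.3167·52.2500] = 21.4470; exercise value = 5.0000 ≤ continuation, so V_0 = 21.4470

€21.45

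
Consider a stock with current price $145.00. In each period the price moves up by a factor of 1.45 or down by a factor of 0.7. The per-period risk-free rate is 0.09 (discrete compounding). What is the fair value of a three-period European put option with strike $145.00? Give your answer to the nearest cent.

$19.79

Risk-neutral probability p = (1 + 0.09 − 0.7)/(1.45 − 0.7) = 0.3900/0.7500 = 0.5200
Terminal stock prices: S_uuu = 442.1, S_uud = 213.4, S_udd = 103, S_ddd = 49.73
Terminal payoffs (K − S): max(-297.1, 0) = 0, max(-68.4, 0) = 0, max(41.98, 0) = 41.98, max(95.27, 0) = 95.27
Node uu (S = 304.9): V_uu = 1/1.09·[0.5200·0.0000 + 0.4800·0.0000] = 0.0000
Node ud (S = 147.2): V_ud = 1/1.09·[0.5200·0.0000 + 0.4800·41.9775] = 18.4855
Node dd (S = 71.05): V_dd = 1/1.09·[0.5200·41.9775 + 0.4800·95.2650] = 61.9775
Node u (S = 210.2): V_u = 1/1.09·[0.5200·0.0000 + 0.4800·18.4855] = 8.1404
Node d (S = 101.5): V_d = 1/1.09·[0.5200·18.4855 + 0.4800·61.9775] = 36.1116
Node 0 (S = 145): V_0 = 1/1.09·[0.5200·8.1404 + 0.4800·36.1116] = 19.7859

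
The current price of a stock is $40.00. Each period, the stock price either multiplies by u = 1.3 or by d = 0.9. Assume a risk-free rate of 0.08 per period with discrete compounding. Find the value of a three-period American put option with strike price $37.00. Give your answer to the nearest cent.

$1.19

Risk-neutral probability p = (1 + 0.08 − 0.9)/(1.3 − 0.9) = 0.1800/0.4000 = 0.4500
Terminal stock prices: S_uuu = 87.88, S_uud = 60.84, S_udd = 42.12, S_ddd = 29.16
Terminal payoffs (K − S): max(-50.88, 0) = 0, max(-23.84, 0) = 0, max(-5.12, 0) = 0, max(7.84, 0) = 7.84
Node uu (S = 67.6): continuation = 1/1.08·[0.4500·0.0000 + 0.5500·0.0000] = 0.0000; exercise value = 0.0000 ≤ continuation, so V_uu = 0.0000
Node ud (S = 46.8): continuation = 1/1.08·[0.4500·0.0000 + 0.5500·0.0000] = 0.0000; exercise value = 0.0000 ≤ continuation, so V_ud = 0.0000
Node dd (S = 32.4): continuation = 1/1.08·[0.4500·0.0000 + 0.5500·7.8400] = 3.9926; exercise value = 4.6000 > continuation, so V_dd = 4.6000 (exercise)
Node u (S = 52): continuation = 1/1.08·[0.4500·0.0000 + 0.5500·0.0000] = 0.0000; exercise value = 0.0000 ≤ continuation, so V_u = 0.0000
Node d (S = 36): continuation = 1/1.08·[0.4500·0.0000 + 0.5500·4.6000] = 2.3426; exercise value = 1.0000 ≤ continuation, so V_d = 2.3426
Node 0 (S = 40): continuation = 1/1.08·[0.4500·0.0000 + 0.5500·2.3426] = 1.1930; exercise value = 0.0000 ≤ continuation, so V_0 = 1.1930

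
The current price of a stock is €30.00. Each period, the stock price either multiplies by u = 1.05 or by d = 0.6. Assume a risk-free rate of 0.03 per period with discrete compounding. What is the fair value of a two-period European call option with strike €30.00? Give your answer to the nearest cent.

Risk-neutral probability p = (1 + 0.03 − 0.6)/(1.05 − 0.6) = 0.4300/0.4500 = 0.9556
Terminal stock prices: S_uu = 33.08, S_ud = 18.9, S_dd = 10.8
Terminal payoffs (S − K): max(3.075, 0) = 3.075, max(-11.1, 0) = 0, max(-19.2, 0) = 0
Node u (S = 31.5): V_u = 1/1.03·[0.9556·3.0750 + 0.0444·0.0000] = 2.8528
Node d (S = 18): V_d = 1/1.03·[0.9556·0.0000 + 0.0444·0.0000] = 0.0000
Node 0 (S = 30): V_0 = 1/1.03·[0.9556·2.8528 + 0.0444·0.0000] = 2.6466

€2.65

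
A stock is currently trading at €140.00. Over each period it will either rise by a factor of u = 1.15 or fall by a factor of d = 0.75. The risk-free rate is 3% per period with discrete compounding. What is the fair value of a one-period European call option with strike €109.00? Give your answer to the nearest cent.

Risk-neutral probability p = (1 + 0.03 − 0.75)/(1.15 − 0.75) = 0.2800/0.4000 = 0.7000
Terminal stock prices: S_u = 161, S_d = 105
Terminal payoffs (S − K): max(52, 0) = 52, max(-4, 0) = 0
Node 0 (S = 140): V_0 = 1/1.03·[0.7000·52.0000 + 0.3000·0.0000] = 35.3398

€35.34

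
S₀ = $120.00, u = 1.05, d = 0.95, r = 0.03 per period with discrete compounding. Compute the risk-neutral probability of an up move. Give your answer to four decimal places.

Risk-neutral probability p = (1 + 0.03 − 0.95)/(1.05 − 0.95) = 0.0800/0.1000 = 0.8000

p = 0.8000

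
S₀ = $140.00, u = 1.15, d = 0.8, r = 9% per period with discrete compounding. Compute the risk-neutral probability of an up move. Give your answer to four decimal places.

Risk-neutral probability p = (1 + 0.09 − 0.8)/(1.15 − 0.8) = 0.2900/0.3500 = 0.8286

p = 0.8286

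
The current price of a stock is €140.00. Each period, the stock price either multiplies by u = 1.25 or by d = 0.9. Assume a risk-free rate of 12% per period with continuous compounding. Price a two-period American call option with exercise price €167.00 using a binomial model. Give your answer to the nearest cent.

€17.20

Risk-neutral probability p = (e^0.12 − 0.9)/(1.25 − 0.9) = 0.2275/0.3500 = 0.6500
Terminal stock prices: S_uu = 218.8, S_ud = 157.5, S_dd = 113.4
Terminal payoffs (S − K): max(51.75, 0) = 51.75, max(-9.5, 0) = 0, max(-53.6, 0) = 0
Node u (S = 175): continuation = e^(−0.12)·[0.6500·51.7500 + 0.3500·0.0000] = 29.8334; exercise value = 8.0000 ≤ continuation, so V_u = 29.8334
Node d (S = 126): continuation = e^(−0.12)·[0.6500·0.0000 + 0.3500·0.0000] = 0.0000; exercise value = 0.0000 ≤ continuation, so V_d = 0.0000
Node 0 (S = 140): continuation = e^(−0.12)·[0.6500·29.8334 + 0.3500·0.0000] = 17.1987; exercise value = 0.0000 ≤ continuation, so V_0 = 17.1987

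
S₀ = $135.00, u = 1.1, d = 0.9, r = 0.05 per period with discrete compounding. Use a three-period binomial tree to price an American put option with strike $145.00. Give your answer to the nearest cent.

$10.00

Risk-neutral probability p = (1 + 0.05 − 0.9)/(1.1 − 0.9) = 0.1500/0.2000 = 0.7500
Terminal stock prices: S_uuu = 179.7, S_uud = 147, S_udd = 120.3, S_ddd = 98.42
Terminal payoffs (K − S): max(-34.69, 0) = 0, max(-2.015, 0) = 0, max(24.71, 0) = 24.71, max(46.58, 0) = 46.58
Node uu (S = 163.4): continuation = 1/1.05·[0.7500·0.0000 + 0.2500·0.0000] = 0.0000; exercise value = 0.0000 ≤ continuation, so V_uu = 0.0000
Node ud (S = 133.7): continuation = 1/1.05·[0.7500·0.0000 + 0.2500·24.7150] = 5.8845; exercise value = 11.3500 > continuation, so V_ud = 11.3500 (exercise)
Node dd (S = 109.4): continuation = 1/1.05·[0.7500·24.7150 + 0.2500·46.5850] = 28.7452; exercise value = 35.6500 > continuation, so V_dd = 35.6500 (exercise)
Node u (S = 148.5): continuation = 1/1.05·[0.7500·0.0000 + 0.2500·11.3500] = 2.7024; exercise value = 0.0000 ≤ continuation, so V_u = 2.7024
Node d (S = 121.5): continuation = 1/1.05·[0.7500·11.3500 + 0.2500·35.6500] = 16.5952; exercise value = 23.5000 > continuation, so V_d = 23.5000 (exercise)
Node 0 (S = 135): continuation = 1/1.05·[0.7500·2.7024 + 0.2500·23.5000] = 7.5255; exercise value = 10.0000 > continuation, so V_0 = 10.0000 (exercise)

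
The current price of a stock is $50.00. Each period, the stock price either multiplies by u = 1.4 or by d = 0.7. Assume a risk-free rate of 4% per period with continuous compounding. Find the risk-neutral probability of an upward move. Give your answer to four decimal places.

p = 0.4869

Risk-neutral probability p = (e^0.04 − 0.7)/(1.4 − 0.7) = 0.3408/0.7000 = 0.4869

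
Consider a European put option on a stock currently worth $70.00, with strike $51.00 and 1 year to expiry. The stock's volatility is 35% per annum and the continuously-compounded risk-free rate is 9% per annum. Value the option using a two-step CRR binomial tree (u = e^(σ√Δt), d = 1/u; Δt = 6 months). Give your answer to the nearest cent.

$1.68

CRR parameters: u = e^(σ√Δt) = e^(0.35·√0.5) = 1.2808, d = 1/u = 0.7808
Per-period rate: rΔt = 0.09·0.5 = 0.045, so R = e^0.045 = 1.0460
Risk-neutral probability p = (e^0.045 − 0.7808)/(1.2808 − 0.7808) = 0.2653/0.5000 = 0.5305
Terminal stock prices: S_uu = 114.8, S_ud = 70, S_dd = 42.67
Terminal payoffs (K − S): max(-63.83, 0) = 0, max(-19, 0) = 0, max(8.329, 0) = 8.329
Node u (S = 89.66): V_u = e^(−0.045)·[0.5305·0.0000 + 0.4695·0.0000] = 0.0000
Node d (S = 54.65): V_d = e^(−0.045)·[0.5305·0.0000 + 0.4695·8.3290] = 3.7385
Node 0 (S = 70): V_0 = e^(−0.045)·[0.5305·0.0000 + 0.4695·3.7385] = 1.6780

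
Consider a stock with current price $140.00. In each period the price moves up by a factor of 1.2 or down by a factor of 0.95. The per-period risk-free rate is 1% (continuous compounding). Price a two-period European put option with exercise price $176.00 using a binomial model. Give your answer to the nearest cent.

Risk-neutral probability p = (e^0.01 − 0.95)/(1.2 − 0.95) = 0.0601/0.2500 = 0.2402
Terminal stock prices: S_uu = 201.6, S_ud = 159.6, S_dd = 126.3
Terminal payoffs (K − S): max(-25.6, 0) = 0, max(16.4, 0) = 16.4, max(49.65, 0) = 49.65
Node u (S = 168): V_u = e^(−0.01)·[0.2402·0.0000 + 0.7598·16.4000] = 12.3367
Node d (S = 133): V_d = e^(−0.01)·[0.2402·16.4000 + 0.7598·49.6500] = 41.2488
Node 0 (S = 140): V_0 = e^(−0.01)·[0.2402·12.3367 + 0.7598·41.2488] = 33.9627

$33.96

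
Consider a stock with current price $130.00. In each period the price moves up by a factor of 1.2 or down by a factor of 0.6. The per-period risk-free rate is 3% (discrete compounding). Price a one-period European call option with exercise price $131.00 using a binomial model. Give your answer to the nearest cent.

$17.39

Risk-neutral probability p = (1 + 0.03 − 0.6)/(1.2 − 0.6) = 0.4300/0.6000 = 0.7167
Terminal stock prices: S_u = 156, S_d = 78
Terminal payoffs (S − K): max(25, 0) = 25, max(-53, 0) = 0
Node 0 (S = 130): V_0 = 1/1.03·[0.7167·25.0000 + 0.2833·0.0000] = 17.3948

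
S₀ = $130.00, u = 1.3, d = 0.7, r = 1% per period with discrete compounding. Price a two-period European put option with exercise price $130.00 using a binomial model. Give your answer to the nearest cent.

$20.91

Risk-neutral probability p = (1 + 0.01 − 0.7)/(1.3 − 0.7) = 0.3100/0.6000 = 0.5167
Terminal stock prices: S_uu = 219.7, S_ud = 118.3, S_dd = 63.7
Terminal payoffs (K − S): max(-89.7, 0) = 0, max(11.7, 0) = 11.7, max(66.3, 0) = 66.3
Node u (S = 169): V_u = 1/1.01·[0.5167·0.0000 + 0.4833·11.7000] = 5.5990
Node d (S = 91): V_d = 1/1.01·[0.5167·11.7000 + 0.4833·66.3000] = 37.7129
Node 0 (S = 130): V_0 = 1/1.01·[0.5167·5.5990 + 0.4833·37.7129] = 20.9116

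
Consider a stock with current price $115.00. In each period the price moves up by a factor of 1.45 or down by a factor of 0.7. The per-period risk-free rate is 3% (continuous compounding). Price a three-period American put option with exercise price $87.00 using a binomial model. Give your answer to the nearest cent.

$10.37

Risk-neutral probability p = (e^0.03 − 0.7)/(1.45 − 0.7) = 0.3305/0.7500 = 0.4406
Terminal stock prices: S_uuu = 350.6, S_uud = 169.3, S_udd = 81.71, S_ddd = 39.44
Terminal payoffs (K − S): max(-263.6, 0) = 0, max(-82.25, 0) = 0, max(5.293, 0) = 5.293, max(47.56, 0) = 47.56
Node uu (S = 241.8): continuation = e^(−0.03)·[0.4406·0.0000 + 0.5594·0.0000] = 0.0000; exercise value = 0.0000 ≤ continuation, so V_uu = 0.0000
Node ud (S = 116.7): continuation = e^(−0.03)·[0.4406·0.0000 + 0.5594·5.2925] = 2.8731; exercise value = 0.0000 ≤ continuation, so V_ud = 2.8731
Node dd (S = 56.35): continuation = e^(−0.03)·[0.4406·5.2925 + 0.5594·47.5550] = 28.0788; exercise value = 30.6500 > continuation, so V_dd = 30.6500 (exercise)
Node u (S = 166.8): continuation = e^(−0.03)·[0.4406·0.0000 + 0.5594·2.8731] = 1.5597; exercise value = 0.0000 ≤ continuation, so V_u = 1.5597
Node d (S = 80.5): continuation = e^(−0.03)·[0.4406·2.8731 + 0.5594·30.6500] = 17.8672; exercise value = 6.5000 ≤ continuation, so V_d = 17.8672
Node 0 (S = 115): continuation = e^(−0.03)·[0.4406·1.5597 + 0.5594·17.8672] = 10.3663; exercise value = 0.0000 ≤ continuation, so V_0 = 10.3663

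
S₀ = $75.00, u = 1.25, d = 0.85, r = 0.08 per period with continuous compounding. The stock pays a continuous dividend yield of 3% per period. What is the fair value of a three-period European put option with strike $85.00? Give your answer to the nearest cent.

$8.82

Per-period risk-free factor R = e^0.08 = 1.0833; dividend-adjusted growth = e^(0.08−0.03) = 1.0513.
Risk-neutral probability p = (1.0513 − 0.85)/(1.25 − 0.85) = 0.2013/0.4000 = 0.5032
Terminal stock prices: S_uuu = 146.5, S_uud = 99.61, S_udd = 67.73, S_ddd = 46.06
Terminal payoffs (K − S): max(-61.48, 0) = 0, max(-14.61, 0) = 0, max(17.27, 0) = 17.27, max(38.94, 0) = 38.94
Node uu (S = 117.2): V_uu = e^(−0.08)·[0.5032·0.0000 + 0.4968·0.0000] = 0.0000
Node ud (S = 79.69): V_ud = e^(−0.08)·[0.5032·0.0000 + 0.4968·17.2656] = 7.9184
Node dd (S = 54.19): V_dd = e^(−0.08)·[0.5032·17.2656 + 0.4968·38.9406] = 25.8789
Node u (S = 93.75): V_u = e^(−0.08)·[0.5032·0.0000 + 0.4968·7.9184] = 3.6316
Node d (S = 63.75): V_d = e^(−0.08)·[0.5032·7.9184 + 0.4968·25.8789] = 15.5467
Node 0 (S = 75): V_0 = e^(−0.08)·[0.5032·3.6316 + 0.4968·15.5467] = 8.8170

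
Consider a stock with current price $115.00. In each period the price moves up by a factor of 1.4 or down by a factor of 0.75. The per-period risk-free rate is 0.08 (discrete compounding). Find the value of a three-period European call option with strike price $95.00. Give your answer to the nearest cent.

Risk-neutral probability p = (1 + 0.08 − 0.75)/(1.4 − 0.75) = 0.3300/0.6500 = 0.5077
Terminal stock prices: S_uuu = 315.6, S_uud = 169, S_udd = 90.56, S_ddd = 48.52
Terminal payoffs (S − K): max(220.6, 0) = 220.6, max(74.05, 0) = 74.05, max(-4.438, 0) = 0, max(-46.48, 0) = 0
Node uu (S = 225.4): V_uu = 1/1.08·[0.5077·220.5600 + 0.4923·74.0500] = 137.4370
Node ud (S = 120.8): V_ud = 1/1.08·[0.5077·74.0500 + 0.4923·0.0000] = 34.8098
Node dd (S = 64.69): V_dd = 1/1.08·[0.5077·0.0000 + 0.4923·0.0000] = 0.0000
Node u (S = 161): V_u = 1/1.08·[0.5077·137.4370 + 0.4923·34.8098] = 80.4749
Node d (S = 86.25): V_d = 1/1.08·[0.5077·34.8098 + 0.4923·0.0000] = 16.3636
Node 0 (S = 115): V_0 = 1/1.08·[0.5077·80.4749 + 0.4923·16.3636] = 45.2893

$45.29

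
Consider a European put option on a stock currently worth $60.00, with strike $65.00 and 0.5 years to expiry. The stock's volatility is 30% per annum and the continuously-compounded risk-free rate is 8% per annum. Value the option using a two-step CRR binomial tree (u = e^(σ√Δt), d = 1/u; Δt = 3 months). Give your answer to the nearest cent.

$6.76

CRR parameters: u = e^(σ√Δt) = e^(0.3·√0.25) = 1.1618, d = 1/u = 0.8607
Per-period rate: rΔt = 0.08·0.25 = 0.02, so R = e^0.02 = 1.0202
Risk-neutral probability p = (e^0.02 − 0.8607)/(1.1618 − 0.8607) = 0.1595/0.3011 = 0.5297
Terminal stock prices: S_uu = 80.99, S_ud = 60, S_dd = 44.45
Terminal payoffs (K − S): max(-15.99, 0) = 0, max(5, 0) = 5, max(20.55, 0) = 20.55
Node u (S = 69.71): V_u = e^(−0.02)·[0.5297·0.0000 + 0.4703·5.0000] = 2.3052
Node d (S = 51.64): V_d = e^(−0.02)·[0.5297·5.0000 + 0.4703·20.5509] = 12.0704
Node 0 (S = 60): V_0 = e^(−0.02)·[0.5297·2.3052 + 0.4703·12.0704] = 6.7616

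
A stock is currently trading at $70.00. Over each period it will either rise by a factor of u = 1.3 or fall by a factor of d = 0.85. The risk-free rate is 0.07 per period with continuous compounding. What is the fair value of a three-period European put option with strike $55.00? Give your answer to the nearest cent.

Risk-neutral probability p = (e^0.07 − 0.85)/(1.3 − 0.85) = 0.2225/0.4500 = 0.4945
Terminal stock prices: S_uuu = 153.8, S_uud = 100.6, S_udd = 65.75, S_ddd = 42.99
Terminal payoffs (K − S): max(-98.79, 0) = 0, max(-45.56, 0) = 0, max(-10.75, 0) = 0, max(12.01, 0) = 12.01
Node uu (S = 118.3): V_uu = e^(−0.07)·[0.4945·0.0000 + 0.5055·0.0000] = 0.0000
Node ud (S = 77.35): V_ud = e^(−0.07)·[0.4945·0.0000 + 0.5055·0.0000] = 0.0000
Node dd (S = 50.57): V_dd = e^(−0.07)·[0.4945·0.0000 + 0.5055·12.0113] = 5.6616
Node u (S = 91): V_u = e^(−0.07)·[0.4945·0.0000 + 0.5055·0.0000] = 0.0000
Node d (S = 59.5): V_d = e^(−0.07)·[0.4945·0.0000 + 0.5055·5.6616] = 2.6687
Node 0 (S = 70): V_0 = e^(−0.07)·[0.4945·0.0000 + 0.5055·2.6687] = 1.2579

$1.26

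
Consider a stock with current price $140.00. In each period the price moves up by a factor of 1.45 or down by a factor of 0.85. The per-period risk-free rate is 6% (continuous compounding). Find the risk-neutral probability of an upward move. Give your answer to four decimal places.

p = 0.3531

Risk-neutral probability p = (e^0.06 − 0.85)/(1.45 − 0.85) = 0.2118/0.6000 = 0.3531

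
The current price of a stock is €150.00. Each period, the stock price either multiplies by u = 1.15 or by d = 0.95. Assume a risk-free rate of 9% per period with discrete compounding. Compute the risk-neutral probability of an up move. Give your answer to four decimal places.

Risk-neutral probability p = (1 + 0.09 − 0.95)/(1.15 − 0.95) = 0.1400/0.2000 = 0.7000

p = 0.7000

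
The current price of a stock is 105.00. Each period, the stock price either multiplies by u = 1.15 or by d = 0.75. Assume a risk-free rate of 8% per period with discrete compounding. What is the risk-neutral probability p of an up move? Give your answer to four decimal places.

Risk-neutral probability p = (1 + 0.08 − 0.75)/(1.15 − 0.75) = 0.3300/0.4000 = 0.8250

p = 0.8250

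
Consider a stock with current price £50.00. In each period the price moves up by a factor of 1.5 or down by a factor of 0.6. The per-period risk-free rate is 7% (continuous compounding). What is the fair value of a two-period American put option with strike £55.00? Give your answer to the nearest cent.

£13.24

Risk-neutral probability p = (e^0.07 − 0.6)/(1.5 − 0.6) = 0.4725/0.9000 = 0.5250
Terminal stock prices: S_uu = 112.5, S_ud = 45, S_dd = 18
Terminal payoffs (K − S): max(-57.5, 0) = 0, max(10, 0) = 10, max(37, 0) = 37
Node u (S = 75): continuation = e^(−0.07)·[0.5250·0.0000 + 0.4750·10.0000] = 4.4288; exercise value = 0.0000 ≤ continuation, so V_u = 4.4288
Node d (S = 30): continuation = e^(−0.07)·[0.5250·10.0000 + 0.4750·37.0000] = 21.2817; exercise value = 25.0000 > continuation, so V_d = 25.0000 (exercise)
Node 0 (S = 50): continuation = e^(−0.07)·[0.5250·4.4288 + 0.4750·25.0000] = 13.2399; exercise value = 5.0000 ≤ continuation, so V_0 = 13.2399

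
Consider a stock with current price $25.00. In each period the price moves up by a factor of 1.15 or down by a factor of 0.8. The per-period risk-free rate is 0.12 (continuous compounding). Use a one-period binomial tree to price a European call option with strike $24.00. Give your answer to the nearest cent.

$3.94

Risk-neutral probability p = (e^0.12 − 0.8)/(1.15 − 0.8) = 0.3275/0.3500 = 0.9357
Terminal stock prices: S_u = 28.75, S_d = 20
Terminal payoffs (S − K): max(4.75, 0) = 4.75, max(-4, 0) = 0
Node 0 (S = 25): V_0 = e^(−0.12)·[0.9357·4.7500 + 0.0643·0.0000] = 3.9420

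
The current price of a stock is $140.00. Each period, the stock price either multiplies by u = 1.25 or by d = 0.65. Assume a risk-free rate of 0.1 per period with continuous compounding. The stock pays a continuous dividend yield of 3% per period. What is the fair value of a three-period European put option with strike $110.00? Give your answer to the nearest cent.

Per-period risk-free factor R = e^0.1 = 1.1052; dividend-adjusted growth = e^(0.1−0.03) = 1.0725.
Risk-neutral probability p = (1.0725 − 0.65)/(1.25 − 0.65) = 0.4225/0.6000 = 0.7042
Terminal stock prices: S_uuu = 273.4, S_uud = 142.2, S_udd = 73.94, S_ddd = 38.45
Terminal payoffs (K − S): max(-163.4, 0) = 0, max(-32.19, 0) = 0, max(36.06, 0) = 36.06, max(71.55, 0) = 71.55
Node uu (S = 218.8): V_uu = e^(−0.1)·[0.7042·0.0000 + 0.2958·0.0000] = 0.0000
Node ud (S = 113.8): V_ud = e^(−0.1)·[0.7042·0.0000 + 0.2958·36.0625] = 9.6528
Node dd (S = 59.15): V_dd = e^(−0.1)·[0.7042·36.0625 + 0.2958·71.5525] = 42.1303
Node u (S = 175): V_u = e^(−0.1)·[0.7042·0.0000 + 0.2958·9.6528] = 2.5838
Node d (S = 91): V_d = e^(−0.1)·[0.7042·9.6528 + 0.2958·42.1303] = 17.4274
Node 0 (S = 140): V_0 = e^(−0.1)·[0.7042·2.5838 + 0.2958·17.4274] = 6.3111

$6.31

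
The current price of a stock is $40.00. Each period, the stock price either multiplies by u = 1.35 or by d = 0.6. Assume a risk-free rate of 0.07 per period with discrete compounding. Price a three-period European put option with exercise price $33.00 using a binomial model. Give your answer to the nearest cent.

$3.94

Risk-neutral probability p = (1 + 0.07 − 0.6)/(1.35 − 0.6) = 0.4700/0.7500 = 0.6267
Terminal stock prices: S_uuu = 98.42, S_uud = 43.74, S_udd = 19.44, S_ddd = 8.64
Terminal payoffs (K − S): max(-65.42, 0) = 0, max(-10.74, 0) = 0, max(13.56, 0) = 13.56, max(24.36, 0) = 24.36
Node uu (S = 72.9): V_uu = 1/1.07·[0.6267·0.0000 + 0.3733·0.0000] = 0.0000
Node ud (S = 32.4): V_ud = 1/1.07·[0.6267·0.0000 + 0.3733·13.5600] = 4.7312
Node dd (S = 14.4): V_dd = 1/1.07·[0.6267·13.5600 + 0.3733·24.3600] = 16.4411
Node u (S = 54): V_u = 1/1.07·[0.6267·0.0000 + 0.3733·4.7312] = 1.6508
Node d (S = 24): V_d = 1/1.07·[0.6267·4.7312 + 0.3733·16.4411] = 8.5074
Node 0 (S = 40): V_0 = 1/1.07·[0.6267·1.6508 + 0.3733·8.5074] = 3.9351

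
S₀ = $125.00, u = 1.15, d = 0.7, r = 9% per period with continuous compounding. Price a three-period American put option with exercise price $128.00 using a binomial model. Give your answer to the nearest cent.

$7.97

Risk-neutral probability p = (e^0.09 − 0.7)/(1.15 − 0.7) = 0.3942/0.4500 = 0.8759
Terminal stock prices: S_uuu = 190.1, S_uud = 115.7, S_udd = 70.44, S_ddd = 42.87
Terminal payoffs (K − S): max(-62.11, 0) = 0, max(12.28, 0) = 12.28, max(57.56, 0) = 57.56, max(85.12, 0) = 85.12
Node uu (S = 165.3): continuation = e^(−0.09)·[0.8759·0.0000 + 0.1241·12.2813] = 1.3924; exercise value = 0.0000 ≤ continuation, so V_uu = 1.3924
Node ud (S = 100.6): continuation = e^(−0.09)·[0.8759·12.2813 + 0.1241·57.5625] = 16.3582; exercise value = 27.3750 > continuation, so V_ud = 27.3750 (exercise)
Node dd (S = 61.25): continuation = e^(−0.09)·[0.8759·57.5625 + 0.1241·85.1250] = 55.7332; exercise value = 66.7500 > continuation, so V_dd = 66.7500 (exercise)
Node u (S = 143.8): continuation = e^(−0.09)·[0.8759·1.3924 + 0.1241·27.3750] = 4.2185; exercise value = 0.0000 ≤ continuation, so V_u = 4.2185
Node d (S = 87.5): continuation = e^(−0.09)·[0.8759·27.3750 + 0.1241·66.7500] = 29.4832; exercise value = 40.5000 > continuation, so V_d = 40.5000 (exercise)
Node 0 (S = 125): continuation = e^(−0.09)·[0.8759·4.2185 + 0.1241·40.5000] = 7.9690; exercise value = 3.0000 ≤ continuation, so V_0 = 7.9690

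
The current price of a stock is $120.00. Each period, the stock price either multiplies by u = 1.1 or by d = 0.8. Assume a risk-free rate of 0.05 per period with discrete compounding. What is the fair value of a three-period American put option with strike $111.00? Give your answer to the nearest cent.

Risk-neutral probability p = (1 + 0.05 − 0.8)/(1.1 − 0.8) = 0.2500/0.3000 = 0.8333
Terminal stock prices: S_uuu = 159.7, S_uud = 116.2, S_udd = 84.48, S_ddd = 61.44
Terminal payoffs (K − S): max(-48.72, 0) = 0, max(-5.16, 0) = 0, max(26.52, 0) = 26.52, max(49.56, 0) = 49.56
Node uu (S = 145.2): continuation = 1/1.05·[0.8333·0.0000 + 0.1667·0.0000] = 0.0000; exercise value = 0.0000 ≤ continuation, so V_uu = 0.0000
Node ud (S = 105.6): continuation = 1/1.05·[0.8333·0.0000 + 0.1667·26.5200] = 4.2095; exercise value = 5.4000 > continuation, so V_ud = 5.4000 (exercise)
Node dd (S = 76.8): continuation = 1/1.05·[0.8333·26.5200 + 0.1667·49.5600] = 28.9143; exercise value = 34.2000 > continuation, so V_dd = 34.2000 (exercise)
Node u (S = 132): continuation = 1/1.05·[0.8333·0.0000 + 0.1667·5.4000] = 0.8571; exercise value = 0.0000 ≤ continuation, so V_u = 0.8571
Node d (S = 96): continuation = 1/1.05·[0.8333·5.4000 + 0.1667·34.2000] = 9.7143; exercise value = 15.0000 > continuation, so V_d = 15.0000 (exercise)
Node 0 (S = 120): continuation = 1/1.05·[0.8333·0.8571 + 0.1667·15.0000] = 3.0612; exercise value = 0.0000 ≤ continuation, so V_0 = 3.0612

$3.06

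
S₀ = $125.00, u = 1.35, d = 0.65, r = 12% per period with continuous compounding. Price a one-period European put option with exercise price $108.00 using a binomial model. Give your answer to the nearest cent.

Risk-neutral probability p = (e^0.12 − 0.65)/(1.35 − 0.65) = 0.4775/0.7000 = 0.6821
Terminal stock prices: S_u = 168.8, S_d = 81.25
Terminal payoffs (K − S): max(-60.75, 0) = 0, max(26.75, 0) = 26.75
Node 0 (S = 125): V_0 = e^(−0.12)·[0.6821·0.0000 + 0.3179·26.7500] = 7.5413

$7.54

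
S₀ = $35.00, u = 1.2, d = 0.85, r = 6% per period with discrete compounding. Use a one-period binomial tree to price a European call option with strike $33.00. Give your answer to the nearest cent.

$5.09

Risk-neutral probability p = (1 + 0.06 − 0.85)/(1.2 − 0.85) = 0.2100/0.3500 = 0.6000
Terminal stock prices: S_u = 42, S_d = 29.75
Terminal payoffs (S − K): max(9, 0) = 9, max(-3.25, 0) = 0
Node 0 (S = 35): V_0 = 1/1.06·[0.6000·9.0000 + 0.4000·0.0000] = 5.0943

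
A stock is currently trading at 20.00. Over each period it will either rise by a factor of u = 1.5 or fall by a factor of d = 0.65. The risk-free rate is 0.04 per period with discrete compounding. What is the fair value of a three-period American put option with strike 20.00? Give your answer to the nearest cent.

Risk-neutral probability p = (1 + 0.04 − 0.65)/(1.5 − 0.65) = 0.3900/0.8500 = 0.4588
Terminal stock prices: S_uuu = 67.5, S_uud = 29.25, S_udd = 12.68, S_ddd = 5.492
Terminal payoffs (K − S): max(-47.5, 0) = 0, max(-9.25, 0) = 0, max(7.325, 0) = 7.325, max(14.51, 0) = 14.51
Node uu (S = 45): continuation = 1/1.04·[0.4588·0.0000 + 0.5412·0.0000] = 0.0000; exercise value = 0.0000 ≤ continuation, so V_uu = 0.0000
Node ud (S = 19.5): continuation = 1/1.04·[0.4588·0.0000 + 0.5412·7.3250] = 3.8117; exercise value = 0.5000 ≤ continuation, so V_ud = 3.8117
Node dd (S = 8.45): continuation = 1/1.04·[0.4588·7.3250 + 0.5412·14.5075] = 10.7808; exercise value = 11.5500 > continuation, so V_dd = 11.5500 (exercise)
Node u (S = 30): continuation = 1/1.04·[0.4588·0.0000 + 0.5412·3.8117] = 1.9834; exercise value = 0.0000 ≤ continuation, so V_u = 1.9834
Node d (S = 13): continuation = 1/1.04·[0.4588·3.8117 + 0.5412·11.5500] = 7.6918; exercise value = 7.0000 ≤ continuation, so V_d = 7.6918
Node 0 (S = 20): continuation = 1/1.04·[0.4588·1.9834 + 0.5412·7.6918] = 4.8776; exercise value = 0.0000 ≤ continuation, so V_0 = 4.8776

4.88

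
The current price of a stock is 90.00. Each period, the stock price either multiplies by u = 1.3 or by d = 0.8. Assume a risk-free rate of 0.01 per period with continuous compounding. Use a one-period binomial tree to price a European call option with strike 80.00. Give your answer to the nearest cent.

15.39

Risk-neutral probability p = (e^0.01 − 0.8)/(1.3 − 0.8) = 0.2101/0.5000 = 0.4201
Terminal stock prices: S_u = 117, S_d = 72
Terminal payoffs (S − K): max(37, 0) = 37, max(-8, 0) = 0
Node 0 (S = 90): V_0 = e^(−0.01)·[0.4201·37.0000 + 0.5799·0.0000] = 15.3890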